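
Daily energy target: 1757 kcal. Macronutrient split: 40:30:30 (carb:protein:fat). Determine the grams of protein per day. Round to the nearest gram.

Protein energy = 30% × 1757 = 527.1 kcal.
At 4 kcal/g: 527.1 ÷ 4 = 131.775 g.

132 g/day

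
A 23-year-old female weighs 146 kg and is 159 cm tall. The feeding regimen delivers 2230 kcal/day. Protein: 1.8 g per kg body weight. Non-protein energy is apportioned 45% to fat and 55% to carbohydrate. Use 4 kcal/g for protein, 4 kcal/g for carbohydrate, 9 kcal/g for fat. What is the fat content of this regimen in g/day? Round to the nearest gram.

59 g/day

Protein = 1.8 × 146 = 262.8 g → 262.8 × 4 = 1051.2 kcal.
Non-protein calories = 2230 − 1051.2 = 1178.8 kcal.
Fat: 45% × 1178.8 = 530.46 kcal; carbohydrate: 648.34 kcal.
Fat: 530.46 kcal ÷ 9 kcal/g = 58.94 g.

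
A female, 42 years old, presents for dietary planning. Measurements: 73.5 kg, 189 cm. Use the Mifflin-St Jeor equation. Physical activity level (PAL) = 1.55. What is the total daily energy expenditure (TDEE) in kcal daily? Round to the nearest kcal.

2395 kcal daily

Mifflin-St Jeor (female): BMR = 10(73.5) + 6.25(189) − 5(42) − 161 = 735 + 1181.25 − 210 − 161 = 1545.25 kcal/day.
TEE = BMR × activity factor = 1545.25 × 1.55 = 2395.1375 kcal/day.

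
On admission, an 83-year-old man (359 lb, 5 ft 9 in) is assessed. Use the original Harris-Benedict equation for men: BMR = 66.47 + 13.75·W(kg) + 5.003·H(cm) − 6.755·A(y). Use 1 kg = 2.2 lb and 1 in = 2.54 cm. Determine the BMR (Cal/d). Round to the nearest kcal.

Convert to metric: weight = 359 ÷ 2.2 = 163.1818 kg; height = (5×12 + 9) × 2.54 = 69 × 2.54 = 175.26 cm.
Harris-Benedict: BMR = 66.47 + 13.75(163.1818) + 5.003(175.26) − 6.755(83) = 2626.3808 kcal/day.

2626 Cal/d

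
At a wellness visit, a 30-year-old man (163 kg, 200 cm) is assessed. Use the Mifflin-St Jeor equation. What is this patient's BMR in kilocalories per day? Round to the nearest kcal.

Mifflin-St Jeor (male): BMR = 10(163) + 6.25(200) − 5(30) + 5 = 1630 + 1250 − 150 + 5 = 2735 kcal/day.

2735 kilocalories per day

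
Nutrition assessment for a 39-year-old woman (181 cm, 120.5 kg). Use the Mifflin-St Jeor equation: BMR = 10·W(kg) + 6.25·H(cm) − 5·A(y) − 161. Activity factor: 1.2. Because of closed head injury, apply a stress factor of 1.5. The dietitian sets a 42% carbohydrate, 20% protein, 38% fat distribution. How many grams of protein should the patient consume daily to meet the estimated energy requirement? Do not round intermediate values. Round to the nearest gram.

Mifflin-St Jeor (female): BMR = 10(120.5) + 6.25(181) − 5(39) − 161 = 1205 + 1131.25 − 195 − 161 = 1980.25 kcal/day.
TEE = 1980.25 × 1.2 = 2376.3 kcal/day.
With stress factor 1.5: 2376.3 × 1.5 = 3564.45 kcal/day.
Protein energy = 20% × 3564.45 = 712.89 kcal.
Protein = 712.89 ÷ 4 kcal/g = 178.2225 g.

178 g/day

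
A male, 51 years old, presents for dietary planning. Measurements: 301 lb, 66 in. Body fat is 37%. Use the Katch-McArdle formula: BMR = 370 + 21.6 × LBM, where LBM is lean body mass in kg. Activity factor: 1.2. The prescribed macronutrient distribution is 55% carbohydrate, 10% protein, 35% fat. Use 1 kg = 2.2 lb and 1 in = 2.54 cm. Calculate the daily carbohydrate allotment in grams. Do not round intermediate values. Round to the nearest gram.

368 g/day

Convert to metric: weight = 301 ÷ 2.2 = 136.8182 kg; height = 66 × 2.54 = 167.64 cm.
LBM = 136.8182 × (1 − 0.37) = 86.1955 kg. Katch-McArdle: BMR = 370 + 21.6 × 86.1955 = 2231.8218 kcal/day.
TEE = 2231.8218 × 1.2 = 2678.1862 kcal/day.
Carbohydrate energy = 55% × 2678.1862 = 1473.0024 kcal.
Carbohydrate = 1473.0024 ÷ 4 kcal/g = 368.2506 g.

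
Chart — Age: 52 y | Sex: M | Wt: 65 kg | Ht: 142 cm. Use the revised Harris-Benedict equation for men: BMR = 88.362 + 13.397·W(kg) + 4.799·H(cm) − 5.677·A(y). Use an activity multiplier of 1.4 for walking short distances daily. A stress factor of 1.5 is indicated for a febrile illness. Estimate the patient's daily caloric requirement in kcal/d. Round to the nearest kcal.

2825 kcal/d

Harris-Benedict: BMR = 88.362 + 13.397(65) + 4.799(142) − 5.677(52) = 1345.421 kcal/day.
TEE = BMR × activity factor = 1345.421 × 1.4 = 1883.5894 kcal/day.
Apply stress factor: 1883.5894 × 1.5 = 2825.3841 kcal/day.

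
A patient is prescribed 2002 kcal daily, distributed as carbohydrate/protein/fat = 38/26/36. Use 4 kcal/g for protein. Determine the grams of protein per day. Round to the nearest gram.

130 g/day

Protein energy = 26% × 2002 = 520.52 kcal.
At 4 kcal/g: 520.52 ÷ 4 = 130.13 g.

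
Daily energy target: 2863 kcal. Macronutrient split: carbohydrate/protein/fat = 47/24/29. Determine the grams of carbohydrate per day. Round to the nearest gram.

336 g/day

Carbohydrate energy = 47% × 2863 = 1345.61 kcal.
At 4 kcal/g: 1345.61 ÷ 4 = 336.4025 g.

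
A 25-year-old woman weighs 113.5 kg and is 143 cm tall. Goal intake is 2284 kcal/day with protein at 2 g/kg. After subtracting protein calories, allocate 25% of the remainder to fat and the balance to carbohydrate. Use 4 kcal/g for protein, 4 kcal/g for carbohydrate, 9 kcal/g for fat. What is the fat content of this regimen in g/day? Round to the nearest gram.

Protein = 2 × 113.5 = 227 g → 227 × 4 = 908 kcal.
Non-protein calories = 2284 − 908 = 1376 kcal.
Fat: 25% × 1376 = 344 kcal; carbohydrate: 1032 kcal.
Fat: 344 kcal ÷ 9 kcal/g = 38.2222 g.

38 g/day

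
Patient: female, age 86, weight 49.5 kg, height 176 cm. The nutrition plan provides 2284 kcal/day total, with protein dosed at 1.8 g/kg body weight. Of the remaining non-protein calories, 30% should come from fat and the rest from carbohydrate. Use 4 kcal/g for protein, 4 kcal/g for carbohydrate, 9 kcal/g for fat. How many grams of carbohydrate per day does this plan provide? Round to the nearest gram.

Protein = 1.8 × 49.5 = 89.1 g → 89.1 × 4 = 356.4 kcal.
Non-protein calories = 2284 − 356.4 = 1927.6 kcal.
Fat: 30% × 1927.6 = 578.28 kcal; carbohydrate: 1349.32 kcal.
Carbohydrate: 1349.32 kcal ÷ 4 kcal/g = 337.33 g.

337 g/day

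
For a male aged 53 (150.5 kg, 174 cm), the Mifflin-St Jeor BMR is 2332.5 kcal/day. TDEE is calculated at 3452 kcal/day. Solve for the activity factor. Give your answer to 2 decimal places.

Activity factor = TEE ÷ BMR = 3452 ÷ 2332.5 = 1.48.

1.48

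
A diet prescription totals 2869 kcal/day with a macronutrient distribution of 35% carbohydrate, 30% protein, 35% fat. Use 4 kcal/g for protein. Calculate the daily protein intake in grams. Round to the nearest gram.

215 g/day

Protein energy = 30% × 2869 = 860.7 kcal.
At 4 kcal/g: 860.7 ÷ 4 = 215.175 g.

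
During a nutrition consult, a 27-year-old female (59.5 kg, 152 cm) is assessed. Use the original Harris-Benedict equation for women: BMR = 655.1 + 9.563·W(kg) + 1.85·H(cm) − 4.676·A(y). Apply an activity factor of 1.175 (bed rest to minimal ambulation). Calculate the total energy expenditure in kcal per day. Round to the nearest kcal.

Harris-Benedict: BMR = 655.1 + 9.563(59.5) + 1.85(152) − 4.676(27) = 1379.0465 kcal/day.
TEE = BMR × activity factor = 1379.0465 × 1.175 = 1620.3796 kcal/day.

1620 kcal per day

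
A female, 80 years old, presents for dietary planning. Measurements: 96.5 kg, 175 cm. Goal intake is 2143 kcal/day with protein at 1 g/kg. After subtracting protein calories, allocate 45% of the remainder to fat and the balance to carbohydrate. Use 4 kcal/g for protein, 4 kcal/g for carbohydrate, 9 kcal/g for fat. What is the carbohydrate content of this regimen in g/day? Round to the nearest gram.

Protein = 1 × 96.5 = 96.5 g → 96.5 × 4 = 386 kcal.
Non-protein calories = 2143 − 386 = 1757 kcal.
Fat: 45% × 1757 = 790.65 kcal; carbohydrate: 966.35 kcal.
Carbohydrate: 966.35 kcal ÷ 4 kcal/g = 241.5875 g.

242 g/day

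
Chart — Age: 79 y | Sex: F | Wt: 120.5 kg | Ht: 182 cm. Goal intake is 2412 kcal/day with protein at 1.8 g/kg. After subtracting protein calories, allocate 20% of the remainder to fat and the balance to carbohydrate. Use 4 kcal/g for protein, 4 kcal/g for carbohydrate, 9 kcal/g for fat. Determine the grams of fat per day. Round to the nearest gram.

Protein = 1.8 × 120.5 = 216.9 g → 216.9 × 4 = 867.6 kcal.
Non-protein calories = 2412 − 867.6 = 1544.4 kcal.
Fat: 20% × 1544.4 = 308.88 kcal; carbohydrate: 1235.52 kcal.
Fat: 308.88 kcal ÷ 9 kcal/g = 34.32 g.

34 g/day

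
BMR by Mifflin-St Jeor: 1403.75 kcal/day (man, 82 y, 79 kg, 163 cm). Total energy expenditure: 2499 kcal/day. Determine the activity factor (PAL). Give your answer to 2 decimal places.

1.78

Activity factor = TEE ÷ BMR = 2499 ÷ 1403.75 = 1.78.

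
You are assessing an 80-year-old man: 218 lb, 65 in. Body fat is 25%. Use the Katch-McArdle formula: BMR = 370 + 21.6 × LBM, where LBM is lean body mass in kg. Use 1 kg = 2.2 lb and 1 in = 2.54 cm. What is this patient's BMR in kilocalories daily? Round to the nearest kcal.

Convert to metric: weight = 218 ÷ 2.2 = 99.0909 kg; height = 65 × 2.54 = 165.1 cm.
LBM = 99.0909 × (1 − 0.25) = 74.3182 kg. Katch-McArdle: BMR = 370 + 21.6 × 74.3182 = 1975.2727 kcal/day.

1975 kilocalories daily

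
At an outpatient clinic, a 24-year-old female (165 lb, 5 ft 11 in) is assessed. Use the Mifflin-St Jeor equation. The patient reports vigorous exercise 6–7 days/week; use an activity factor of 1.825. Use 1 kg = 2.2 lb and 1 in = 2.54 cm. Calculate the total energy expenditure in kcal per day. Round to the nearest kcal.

2913 kcal per day

Convert to metric: weight = 165 ÷ 2.2 = 75 kg; height = (5×12 + 11) × 2.54 = 71 × 2.54 = 180.34 cm.
Mifflin-St Jeor (female): BMR = 10(75) + 6.25(180.34) − 5(24) − 161 = 750 + 1127.125 − 120 − 161 = 1596.125 kcal/day.
TEE = BMR × activity factor = 1596.125 × 1.825 = 2912.9281 kcal/day.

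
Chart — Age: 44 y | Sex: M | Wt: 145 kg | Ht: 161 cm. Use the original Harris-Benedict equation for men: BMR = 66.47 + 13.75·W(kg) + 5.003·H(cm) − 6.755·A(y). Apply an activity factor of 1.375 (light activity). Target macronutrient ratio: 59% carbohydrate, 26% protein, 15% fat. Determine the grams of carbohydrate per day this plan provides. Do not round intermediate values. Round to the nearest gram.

Harris-Benedict: BMR = 66.47 + 13.75(145) + 5.003(161) − 6.755(44) = 2568.483 kcal/day.
TEE = 2568.483 × 1.375 = 3531.6641 kcal/day.
Carbohydrate energy = 59% × 3531.6641 = 2083.6818 kcal.
Carbohydrate = 2083.6818 ÷ 4 kcal/g = 520.9205 g.

521 g/day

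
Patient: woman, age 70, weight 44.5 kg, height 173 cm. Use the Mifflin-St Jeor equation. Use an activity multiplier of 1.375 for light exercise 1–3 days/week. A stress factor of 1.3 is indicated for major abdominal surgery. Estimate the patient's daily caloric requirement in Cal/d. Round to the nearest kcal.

1815 Cal/d

Mifflin-St Jeor (female): BMR = 10(44.5) + 6.25(173) − 5(70) − 161 = 445 + 1081.25 − 350 − 161 = 1015.25 kcal/day.
TEE = BMR × activity factor = 1015.25 × 1.375 = 1395.9688 kcal/day.
Apply stress factor: 1395.9688 × 1.3 = 1814.7594 kcal/day.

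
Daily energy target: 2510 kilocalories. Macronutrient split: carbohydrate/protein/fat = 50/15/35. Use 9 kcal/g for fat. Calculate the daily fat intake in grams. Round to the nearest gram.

Fat energy = 35% × 2510 = 878.5 kcal.
At 9 kcal/g: 878.5 ÷ 9 = 97.6111 g.

98 g/day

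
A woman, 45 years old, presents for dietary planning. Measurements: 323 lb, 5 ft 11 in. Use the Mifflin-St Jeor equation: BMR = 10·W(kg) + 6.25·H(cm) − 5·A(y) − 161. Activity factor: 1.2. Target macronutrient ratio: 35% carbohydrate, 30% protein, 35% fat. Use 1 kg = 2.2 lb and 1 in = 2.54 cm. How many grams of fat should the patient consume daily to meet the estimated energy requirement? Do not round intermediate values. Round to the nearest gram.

103 g/day

Convert to metric: weight = 323 ÷ 2.2 = 146.8182 kg; height = (5×12 + 11) × 2.54 = 71 × 2.54 = 180.34 cm.
Mifflin-St Jeor (female): BMR = 10(146.8182) + 6.25(180.34) − 5(45) − 161 = 1468.1818 + 1127.125 − 225 − 161 = 2209.3068 kcal/day.
TEE = 2209.3068 × 1.2 = 2651.1682 kcal/day.
Fat energy = 35% × 2651.1682 = 927.9089 kcal.
Fat = 927.9089 ÷ 9 kcal/g = 103.101 g.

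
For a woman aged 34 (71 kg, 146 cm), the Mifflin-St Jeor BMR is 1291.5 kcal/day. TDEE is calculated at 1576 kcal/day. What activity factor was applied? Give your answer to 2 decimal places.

Activity factor = TEE ÷ BMR = 1576 ÷ 1291.5 = 1.22.

1.22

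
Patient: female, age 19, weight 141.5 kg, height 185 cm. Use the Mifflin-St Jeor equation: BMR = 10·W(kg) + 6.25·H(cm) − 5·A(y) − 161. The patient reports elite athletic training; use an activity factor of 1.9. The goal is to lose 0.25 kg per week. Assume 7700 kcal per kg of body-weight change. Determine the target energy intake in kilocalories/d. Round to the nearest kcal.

4124 kilocalories/d

Mifflin-St Jeor (female): BMR = 10(141.5) + 6.25(185) − 5(19) − 161 = 1415 + 1156.25 − 95 − 161 = 2315.25 kcal/day.
TEE = 2315.25 × 1.9 = 4398.975 kcal/day.
Required daily deficit = 0.25 × 7700 ÷ 7 = 275 kcal/day.
Target intake = 4398.975 − 275 = 4123.975 kcal/day.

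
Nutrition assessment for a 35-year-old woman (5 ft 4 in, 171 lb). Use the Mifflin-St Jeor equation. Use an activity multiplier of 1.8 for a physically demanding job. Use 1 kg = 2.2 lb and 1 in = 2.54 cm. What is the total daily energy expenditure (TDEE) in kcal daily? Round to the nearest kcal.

Convert to metric: weight = 171 ÷ 2.2 = 77.7273 kg; height = (5×12 + 4) × 2.54 = 64 × 2.54 = 162.56 cm.
Mifflin-St Jeor (female): BMR = 10(77.7273) + 6.25(162.56) − 5(35) − 161 = 777.2727 + 1016 − 175 − 161 = 1457.2727 kcal/day.
TEE = BMR × activity factor = 1457.2727 × 1.8 = 2623.0909 kcal/day.

2623 kcal daily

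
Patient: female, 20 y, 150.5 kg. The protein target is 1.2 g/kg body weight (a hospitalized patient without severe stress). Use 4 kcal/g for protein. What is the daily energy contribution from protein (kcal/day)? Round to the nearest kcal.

Protein = 1.2 g/kg × 150.5 kg = 180.6 g/day.
Protein energy = 180.6 g × 4 kcal/g = 722.4 kcal/day.

722 kcal/day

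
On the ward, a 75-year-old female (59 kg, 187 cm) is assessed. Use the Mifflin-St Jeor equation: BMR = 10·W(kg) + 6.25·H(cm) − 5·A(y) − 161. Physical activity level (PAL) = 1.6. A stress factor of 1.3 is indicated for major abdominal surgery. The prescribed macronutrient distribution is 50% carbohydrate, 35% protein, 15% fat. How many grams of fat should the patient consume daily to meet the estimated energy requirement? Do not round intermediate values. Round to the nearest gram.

Mifflin-St Jeor (female): BMR = 10(59) + 6.25(187) − 5(75) − 161 = 590 + 1168.75 − 375 − 161 = 1222.75 kcal/day.
TEE = 1222.75 × 1.6 = 1956.4 kcal/day.
With stress factor 1.3: 1956.4 × 1.3 = 2543.32 kcal/day.
Fat energy = 15% × 2543.32 = 381.498 kcal.
Fat = 381.498 ÷ 9 kcal/g = 42.3887 g.

42 g/day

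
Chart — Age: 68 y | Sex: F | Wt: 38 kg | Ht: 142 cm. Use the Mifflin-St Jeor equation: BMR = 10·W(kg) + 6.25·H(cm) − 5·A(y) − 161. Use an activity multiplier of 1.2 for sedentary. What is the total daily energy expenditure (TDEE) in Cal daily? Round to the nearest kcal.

Mifflin-St Jeor (female): BMR = 10(38) + 6.25(142) − 5(68) − 161 = 380 + 887.5 − 340 − 161 = 766.5 kcal/day.
TEE = BMR × activity factor = 766.5 × 1.2 = 919.8 kcal/day.

920 Cal daily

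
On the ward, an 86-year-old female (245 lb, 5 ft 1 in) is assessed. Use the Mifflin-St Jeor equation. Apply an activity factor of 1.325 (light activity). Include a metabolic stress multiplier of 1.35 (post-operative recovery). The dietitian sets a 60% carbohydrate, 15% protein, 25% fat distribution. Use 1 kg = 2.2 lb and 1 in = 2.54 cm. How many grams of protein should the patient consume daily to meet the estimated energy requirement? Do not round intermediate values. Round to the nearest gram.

100 g/day

Convert to metric: weight = 245 ÷ 2.2 = 111.3636 kg; height = (5×12 + 1) × 2.54 = 61 × 2.54 = 154.94 cm.
Mifflin-St Jeor (female): BMR = 10(111.3636) + 6.25(154.94) − 5(86) − 161 = 1113.6364 + 968.375 − 430 − 161 = 1491.0114 kcal/day.
TEE = 1491.0114 × 1.325 = 1975.5901 kcal/day.
With stress factor 1.35: 1975.5901 × 1.35 = 2667.0466 kcal/day.
Protein energy = 15% × 2667.0466 = 400.057 kcal.
Protein = 400.057 ÷ 4 kcal/g = 100.0142 g.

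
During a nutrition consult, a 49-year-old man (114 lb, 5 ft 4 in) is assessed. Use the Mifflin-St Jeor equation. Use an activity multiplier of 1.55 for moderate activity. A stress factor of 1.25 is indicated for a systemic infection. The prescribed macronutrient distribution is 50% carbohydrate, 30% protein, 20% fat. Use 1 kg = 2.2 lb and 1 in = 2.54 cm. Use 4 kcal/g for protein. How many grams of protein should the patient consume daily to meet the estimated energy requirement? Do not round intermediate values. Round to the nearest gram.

Convert to metric: weight = 114 ÷ 2.2 = 51.8182 kg; height = (5×12 + 4) × 2.54 = 64 × 2.54 = 162.56 cm.
Mifflin-St Jeor (male): BMR = 10(51.8182) + 6.25(162.56) − 5(49) + 5 = 518.1818 + 1016 − 245 + 5 = 1294.1818 kcal/day.
TEE = 1294.1818 × 1.55 = 2005.9818 kcal/day.
With stress factor 1.25: 2005.9818 × 1.25 = 2507.4773 kcal/day.
Protein energy = 30% × 2507.4773 = 752.2432 kcal.
Protein = 752.2432 ÷ 4 kcal/g = 188.0608 g.

188 g/day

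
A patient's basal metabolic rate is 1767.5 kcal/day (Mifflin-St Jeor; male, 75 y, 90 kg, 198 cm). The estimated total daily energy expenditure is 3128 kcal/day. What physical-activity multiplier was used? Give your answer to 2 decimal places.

1.77

Activity factor = TEE ÷ BMR = 3128 ÷ 1767.5 = 1.77.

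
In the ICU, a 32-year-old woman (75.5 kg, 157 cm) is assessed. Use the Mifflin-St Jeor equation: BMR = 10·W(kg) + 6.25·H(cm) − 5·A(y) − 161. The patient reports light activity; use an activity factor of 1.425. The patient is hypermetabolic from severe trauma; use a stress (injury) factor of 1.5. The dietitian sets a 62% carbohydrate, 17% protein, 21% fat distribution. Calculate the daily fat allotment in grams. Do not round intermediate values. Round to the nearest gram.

71 g/day

Mifflin-St Jeor (female): BMR = 10(75.5) + 6.25(157) − 5(32) − 161 = 755 + 981.25 − 160 − 161 = 1415.25 kcal/day.
TEE = 1415.25 × 1.425 = 2016.7313 kcal/day.
With stress factor 1.5: 2016.7313 × 1.5 = 3025.0969 kcal/day.
Fat energy = 21% × 3025.0969 = 635.2703 kcal.
Fat = 635.2703 ÷ 9 kcal/g = 70.5856 g.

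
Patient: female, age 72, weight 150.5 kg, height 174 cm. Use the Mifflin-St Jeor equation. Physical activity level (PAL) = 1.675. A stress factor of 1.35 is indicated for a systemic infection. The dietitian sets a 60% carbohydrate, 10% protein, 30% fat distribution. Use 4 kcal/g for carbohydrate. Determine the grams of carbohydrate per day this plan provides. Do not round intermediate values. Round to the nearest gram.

Mifflin-St Jeor (female): BMR = 10(150.5) + 6.25(174) − 5(72) − 161 = 1505 + 1087.5 − 360 − 161 = 2071.5 kcal/day.
TEE = 2071.5 × 1.675 = 3469.7625 kcal/day.
With stress factor 1.35: 3469.7625 × 1.35 = 4684.1794 kcal/day.
Carbohydrate energy = 60% × 4684.1794 = 2810.5076 kcal.
Carbohydrate = 2810.5076 ÷ 4 kcal/g = 702.6269 g.

703 g/day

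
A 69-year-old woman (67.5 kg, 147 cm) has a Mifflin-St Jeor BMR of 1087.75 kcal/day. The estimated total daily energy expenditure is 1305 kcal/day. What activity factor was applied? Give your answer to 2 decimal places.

1.20

Activity factor = TEE ÷ BMR = 1305 ÷ 1087.75 = 1.2.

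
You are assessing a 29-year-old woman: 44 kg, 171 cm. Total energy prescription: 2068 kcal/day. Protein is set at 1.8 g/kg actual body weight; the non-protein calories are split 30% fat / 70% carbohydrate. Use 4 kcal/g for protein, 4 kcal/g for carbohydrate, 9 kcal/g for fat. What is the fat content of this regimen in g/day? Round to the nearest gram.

Protein = 1.8 × 44 = 79.2 g → 79.2 × 4 = 316.8 kcal.
Non-protein calories = 2068 − 316.8 = 1751.2 kcal.
Fat: 30% × 1751.2 = 525.36 kcal; carbohydrate: 1225.84 kcal.
Fat: 525.36 kcal ÷ 9 kcal/g = 58.3733 g.

58 g/day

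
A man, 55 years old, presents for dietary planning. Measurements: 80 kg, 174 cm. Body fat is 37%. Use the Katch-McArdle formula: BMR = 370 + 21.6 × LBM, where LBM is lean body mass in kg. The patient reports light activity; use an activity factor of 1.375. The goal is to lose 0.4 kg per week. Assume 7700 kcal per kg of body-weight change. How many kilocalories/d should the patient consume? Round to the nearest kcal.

1566 kilocalories/d

LBM = 80 × (1 − 0.37) = 50.4 kg. Katch-McArdle: BMR = 370 + 21.6 × 50.4 = 1458.64 kcal/day.
TEE = 1458.64 × 1.375 = 2005.63 kcal/day.
Required daily deficit = 0.4 × 7700 ÷ 7 = 440 kcal/day.
Target intake = 2005.63 − 440 = 1565.63 kcal/day.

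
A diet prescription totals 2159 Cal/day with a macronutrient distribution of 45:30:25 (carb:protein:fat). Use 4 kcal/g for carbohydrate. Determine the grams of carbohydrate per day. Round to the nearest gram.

243 g/day

Carbohydrate energy = 45% × 2159 = 971.55 kcal.
At 4 kcal/g: 971.55 ÷ 4 = 242.8875 g.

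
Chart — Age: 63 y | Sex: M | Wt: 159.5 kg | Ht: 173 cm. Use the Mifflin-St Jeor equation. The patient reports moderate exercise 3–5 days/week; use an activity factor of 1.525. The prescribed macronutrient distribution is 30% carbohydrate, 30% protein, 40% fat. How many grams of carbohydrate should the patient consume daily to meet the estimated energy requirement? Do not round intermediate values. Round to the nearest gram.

Mifflin-St Jeor (male): BMR = 10(159.5) + 6.25(173) − 5(63) + 5 = 1595 + 1081.25 − 315 + 5 = 2366.25 kcal/day.
TEE = 2366.25 × 1.525 = 3608.5313 kcal/day.
Carbohydrate energy = 30% × 3608.5313 = 1082.5594 kcal.
Carbohydrate = 1082.5594 ÷ 4 kcal/g = 270.6398 g.

271 g/day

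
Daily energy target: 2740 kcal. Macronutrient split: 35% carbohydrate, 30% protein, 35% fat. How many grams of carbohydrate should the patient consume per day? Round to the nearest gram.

240 g/day

Carbohydrate energy = 35% × 2740 = 959 kcal.
At 4 kcal/g: 959 ÷ 4 = 239.75 g.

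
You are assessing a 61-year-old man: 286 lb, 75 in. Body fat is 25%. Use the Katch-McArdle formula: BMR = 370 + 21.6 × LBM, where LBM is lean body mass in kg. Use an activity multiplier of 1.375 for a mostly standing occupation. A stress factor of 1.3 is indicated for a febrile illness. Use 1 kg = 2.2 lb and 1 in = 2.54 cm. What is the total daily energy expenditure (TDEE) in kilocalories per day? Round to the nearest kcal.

4426 kilocalories per day

Convert to metric: weight = 286 ÷ 2.2 = 130 kg; height = 75 × 2.54 = 190.5 cm.
LBM = 130 × (1 − 0.25) = 97.5 kg. Katch-McArdle: BMR = 370 + 21.6 × 97.5 = 2476 kcal/day.
TEE = BMR × activity factor = 2476 × 1.375 = 3404.5 kcal/day.
Apply stress factor: 3404.5 × 1.3 = 4425.85 kcal/day.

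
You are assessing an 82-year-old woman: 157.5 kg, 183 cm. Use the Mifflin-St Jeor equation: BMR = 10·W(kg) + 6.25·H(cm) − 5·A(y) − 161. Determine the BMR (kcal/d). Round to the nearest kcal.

2148 kcal/d

Mifflin-St Jeor (female): BMR = 10(157.5) + 6.25(183) − 5(82) − 161 = 1575 + 1143.75 − 410 − 161 = 2147.75 kcal/day.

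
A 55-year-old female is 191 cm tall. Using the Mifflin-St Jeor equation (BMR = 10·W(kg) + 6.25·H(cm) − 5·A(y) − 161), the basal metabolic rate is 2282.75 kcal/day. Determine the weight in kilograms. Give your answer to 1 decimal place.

152.5 kg

2282.75 = 10·W + 6.25(191) − 5(55) − 161
10·W = 2282.75 − 757.75 = 1525, so W = 152.5 kg.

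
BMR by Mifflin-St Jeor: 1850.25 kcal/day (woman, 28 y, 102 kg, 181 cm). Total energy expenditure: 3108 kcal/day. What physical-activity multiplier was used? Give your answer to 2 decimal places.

1.68

Activity factor = TEE ÷ BMR = 3108 ÷ 1850.25 = 1.68.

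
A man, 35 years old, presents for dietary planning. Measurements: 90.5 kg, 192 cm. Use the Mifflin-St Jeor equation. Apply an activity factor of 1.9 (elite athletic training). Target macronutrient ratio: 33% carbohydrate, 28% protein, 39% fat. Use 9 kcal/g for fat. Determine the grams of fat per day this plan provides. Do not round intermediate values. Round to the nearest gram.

159 g/day

Mifflin-St Jeor (male): BMR = 10(90.5) + 6.25(192) − 5(35) + 5 = 905 + 1200 − 175 + 5 = 1935 kcal/day.
TEE = 1935 × 1.9 = 3676.5 kcal/day.
Fat energy = 39% × 3676.5 = 1433.835 kcal.
Fat = 1433.835 ÷ 9 kcal/g = 159.315 g.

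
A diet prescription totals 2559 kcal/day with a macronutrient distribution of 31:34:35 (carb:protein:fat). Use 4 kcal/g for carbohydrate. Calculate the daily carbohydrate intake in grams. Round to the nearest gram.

198 g/day

Carbohydrate energy = 31% × 2559 = 793.29 kcal.
At 4 kcal/g: 793.29 ÷ 4 = 198.3225 g.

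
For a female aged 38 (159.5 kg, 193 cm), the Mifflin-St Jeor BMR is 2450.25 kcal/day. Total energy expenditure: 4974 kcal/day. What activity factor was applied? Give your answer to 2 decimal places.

2.03

Activity factor = TEE ÷ BMR = 4974 ÷ 2450.25 = 2.03.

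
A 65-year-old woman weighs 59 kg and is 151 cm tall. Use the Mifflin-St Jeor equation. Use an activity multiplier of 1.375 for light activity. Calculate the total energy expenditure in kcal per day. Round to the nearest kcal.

Mifflin-St Jeor (female): BMR = 10(59) + 6.25(151) − 5(65) − 161 = 590 + 943.75 − 325 − 161 = 1047.75 kcal/day.
TEE = BMR × activity factor = 1047.75 × 1.375 = 1440.6563 kcal/day.

1441 kcal per day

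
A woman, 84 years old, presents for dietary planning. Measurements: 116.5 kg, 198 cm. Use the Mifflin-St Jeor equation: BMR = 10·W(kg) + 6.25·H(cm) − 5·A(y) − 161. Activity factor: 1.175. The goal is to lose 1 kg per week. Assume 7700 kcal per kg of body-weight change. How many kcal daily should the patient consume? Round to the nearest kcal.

Mifflin-St Jeor (female): BMR = 10(116.5) + 6.25(198) − 5(84) − 161 = 1165 + 1237.5 − 420 − 161 = 1821.5 kcal/day.
TEE = 1821.5 × 1.175 = 2140.2625 kcal/day.
Required daily deficit = 1 × 7700 ÷ 7 = 1100 kcal/day.
Target intake = 2140.2625 − 1100 = 1040.2625 kcal/day.

1040 kcal daily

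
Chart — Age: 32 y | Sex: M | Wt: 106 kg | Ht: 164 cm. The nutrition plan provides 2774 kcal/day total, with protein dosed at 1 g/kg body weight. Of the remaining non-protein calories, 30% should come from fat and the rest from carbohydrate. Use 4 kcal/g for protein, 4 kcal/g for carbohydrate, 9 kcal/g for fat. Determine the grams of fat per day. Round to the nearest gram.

Protein = 1 × 106 = 106 g → 106 × 4 = 424 kcal.
Non-protein calories = 2774 − 424 = 2350 kcal.
Fat: 30% × 2350 = 705 kcal; carbohydrate: 1645 kcal.
Fat: 705 kcal ÷ 9 kcal/g = 78.3333 g.

78 g/day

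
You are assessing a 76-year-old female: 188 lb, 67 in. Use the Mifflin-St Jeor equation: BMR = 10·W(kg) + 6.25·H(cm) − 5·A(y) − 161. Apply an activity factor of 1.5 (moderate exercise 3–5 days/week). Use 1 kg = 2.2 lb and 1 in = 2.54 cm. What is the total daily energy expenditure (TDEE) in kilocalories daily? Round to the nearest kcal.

Convert to metric: weight = 188 ÷ 2.2 = 85.4545 kg; height = 67 × 2.54 = 170.18 cm.
Mifflin-St Jeor (female): BMR = 10(85.4545) + 6.25(170.18) − 5(76) − 161 = 854.5455 + 1063.625 − 380 − 161 = 1377.1705 kcal/day.
TEE = BMR × activity factor = 1377.1705 × 1.5 = 2065.7557 kcal/day.

2066 kilocalories daily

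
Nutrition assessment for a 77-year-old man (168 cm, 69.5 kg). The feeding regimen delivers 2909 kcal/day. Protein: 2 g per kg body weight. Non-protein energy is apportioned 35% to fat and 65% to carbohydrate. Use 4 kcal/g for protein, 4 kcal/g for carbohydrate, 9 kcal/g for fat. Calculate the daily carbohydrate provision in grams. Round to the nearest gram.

382 g/day

Protein = 2 × 69.5 = 139 g → 139 × 4 = 556 kcal.
Non-protein calories = 2909 − 556 = 2353 kcal.
Fat: 35% × 2353 = 823.55 kcal; carbohydrate: 1529.45 kcal.
Carbohydrate: 1529.45 kcal ÷ 4 kcal/g = 382.3625 g.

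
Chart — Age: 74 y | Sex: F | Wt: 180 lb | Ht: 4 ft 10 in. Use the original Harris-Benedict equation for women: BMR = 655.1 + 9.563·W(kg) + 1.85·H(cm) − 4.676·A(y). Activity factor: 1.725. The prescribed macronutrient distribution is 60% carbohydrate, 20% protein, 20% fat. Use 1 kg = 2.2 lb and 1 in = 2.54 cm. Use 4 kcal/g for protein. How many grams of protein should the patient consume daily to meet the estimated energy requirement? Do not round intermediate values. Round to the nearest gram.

Convert to metric: weight = 180 ÷ 2.2 = 81.8182 kg; height = (4×12 + 10) × 2.54 = 58 × 2.54 = 147.32 cm.
Harris-Benedict: BMR = 655.1 + 9.563(81.8182) + 1.85(147.32) − 4.676(74) = 1364.0453 kcal/day.
TEE = 1364.0453 × 1.725 = 2352.9781 kcal/day.
Protein energy = 20% × 2352.9781 = 470.5956 kcal.
Protein = 470.5956 ÷ 4 kcal/g = 117.6489 g.

118 g/day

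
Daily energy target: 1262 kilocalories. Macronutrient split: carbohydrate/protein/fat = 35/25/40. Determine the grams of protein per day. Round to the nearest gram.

79 g/day

Protein energy = 25% × 1262 = 315.5 kcal.
At 4 kcal/g: 315.5 ÷ 4 = 78.875 g.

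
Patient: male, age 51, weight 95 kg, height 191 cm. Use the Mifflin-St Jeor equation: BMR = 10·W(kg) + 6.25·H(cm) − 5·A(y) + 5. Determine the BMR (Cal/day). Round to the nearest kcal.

1894 Cal/day

Mifflin-St Jeor (male): BMR = 10(95) + 6.25(191) − 5(51) + 5 = 950 + 1193.75 − 255 + 5 = 1893.75 kcal/day.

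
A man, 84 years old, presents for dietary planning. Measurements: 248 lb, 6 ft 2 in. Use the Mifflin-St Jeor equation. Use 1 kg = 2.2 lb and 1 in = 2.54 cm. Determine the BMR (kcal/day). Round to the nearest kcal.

Convert to metric: weight = 248 ÷ 2.2 = 112.7273 kg; height = (6×12 + 2) × 2.54 = 74 × 2.54 = 187.96 cm.
Mifflin-St Jeor (male): BMR = 10(112.7273) + 6.25(187.96) − 5(84) + 5 = 1127.2727 + 1174.75 − 420 + 5 = 1887.0227 kcal/day.

1887 kcal/day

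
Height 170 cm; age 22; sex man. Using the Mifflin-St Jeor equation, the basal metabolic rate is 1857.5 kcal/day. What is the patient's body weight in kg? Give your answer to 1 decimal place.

1857.5 = 10·W + 6.25(170) − 5(22) + 5
10·W = 1857.5 − 957.5 = 900, so W = 90 kg.

90.0 kg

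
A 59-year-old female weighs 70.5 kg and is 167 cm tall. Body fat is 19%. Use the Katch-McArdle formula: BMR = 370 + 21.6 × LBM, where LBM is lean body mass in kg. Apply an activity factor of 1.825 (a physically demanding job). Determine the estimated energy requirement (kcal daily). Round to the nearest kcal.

LBM = 70.5 × (1 − 0.19) = 57.105 kg. Katch-McArdle: BMR = 370 + 21.6 × 57.105 = 1603.468 kcal/day.
TEE = BMR × activity factor = 1603.468 × 1.825 = 2926.3291 kcal/day.

2926 kcal daily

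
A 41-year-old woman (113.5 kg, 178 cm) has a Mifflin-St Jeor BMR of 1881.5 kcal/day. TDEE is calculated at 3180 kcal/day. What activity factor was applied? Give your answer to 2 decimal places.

1.69

Activity factor = TEE ÷ BMR = 3180 ÷ 1881.5 = 1.69.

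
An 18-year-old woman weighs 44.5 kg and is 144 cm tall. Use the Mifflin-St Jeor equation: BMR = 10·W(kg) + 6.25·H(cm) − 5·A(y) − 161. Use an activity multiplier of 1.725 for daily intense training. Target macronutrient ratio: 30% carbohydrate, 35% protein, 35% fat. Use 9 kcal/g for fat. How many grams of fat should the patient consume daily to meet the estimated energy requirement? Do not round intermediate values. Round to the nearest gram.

73 g/day

Mifflin-St Jeor (female): BMR = 10(44.5) + 6.25(144) − 5(18) − 161 = 445 + 900 − 90 − 161 = 1094 kcal/day.
TEE = 1094 × 1.725 = 1887.15 kcal/day.
Fat energy = 35% × 1887.15 = 660.5025 kcal.
Fat = 660.5025 ÷ 9 kcal/g = 73.3892 g.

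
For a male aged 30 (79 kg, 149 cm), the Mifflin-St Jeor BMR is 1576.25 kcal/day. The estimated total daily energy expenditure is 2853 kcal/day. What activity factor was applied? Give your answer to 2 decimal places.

1.81

Activity factor = TEE ÷ BMR = 2853 ÷ 1576.25 = 1.81.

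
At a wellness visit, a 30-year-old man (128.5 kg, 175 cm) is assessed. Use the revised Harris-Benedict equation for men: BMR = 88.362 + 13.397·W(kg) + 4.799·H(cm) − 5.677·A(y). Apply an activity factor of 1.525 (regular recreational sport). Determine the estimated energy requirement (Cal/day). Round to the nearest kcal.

Harris-Benedict: BMR = 88.362 + 13.397(128.5) + 4.799(175) − 5.677(30) = 2479.3915 kcal/day.
TEE = BMR × activity factor = 2479.3915 × 1.525 = 3781.072 kcal/day.

3781 Cal/day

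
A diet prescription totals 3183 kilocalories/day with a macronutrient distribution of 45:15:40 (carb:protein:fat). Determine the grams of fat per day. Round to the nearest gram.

141 g/day

Fat energy = 40% × 3183 = 1273.2 kcal.
At 9 kcal/g: 1273.2 ÷ 9 = 141.4667 g.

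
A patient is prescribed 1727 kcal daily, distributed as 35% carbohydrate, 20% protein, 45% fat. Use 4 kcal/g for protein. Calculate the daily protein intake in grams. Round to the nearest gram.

86 g/day

Protein energy = 20% × 1727 = 345.4 kcal.
At 4 kcal/g: 345.4 ÷ 4 = 86.35 g.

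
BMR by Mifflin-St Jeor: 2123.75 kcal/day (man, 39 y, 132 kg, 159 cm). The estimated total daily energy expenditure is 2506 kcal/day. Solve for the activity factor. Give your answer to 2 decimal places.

1.18

Activity factor = TEE ÷ BMR = 2506 ÷ 2123.75 = 1.18.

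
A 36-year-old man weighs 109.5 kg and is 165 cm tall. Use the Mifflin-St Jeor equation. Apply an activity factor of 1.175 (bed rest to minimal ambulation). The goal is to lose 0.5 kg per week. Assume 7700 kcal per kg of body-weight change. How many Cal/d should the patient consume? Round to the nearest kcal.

Mifflin-St Jeor (male): BMR = 10(109.5) + 6.25(165) − 5(36) + 5 = 1095 + 1031.25 − 180 + 5 = 1951.25 kcal/day.
TEE = 1951.25 × 1.175 = 2292.7188 kcal/day.
Required daily deficit = 0.5 × 7700 ÷ 7 = 550 kcal/day.
Target intake = 2292.7188 − 550 = 1742.7188 kcal/day.

1743 Cal/d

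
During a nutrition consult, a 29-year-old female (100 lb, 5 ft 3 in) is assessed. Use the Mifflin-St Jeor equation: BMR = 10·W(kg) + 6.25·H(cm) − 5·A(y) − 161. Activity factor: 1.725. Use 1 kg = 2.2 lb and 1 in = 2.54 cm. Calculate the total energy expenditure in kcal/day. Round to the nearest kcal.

1981 kcal/day

Convert to metric: weight = 100 ÷ 2.2 = 45.4545 kg; height = (5×12 + 3) × 2.54 = 63 × 2.54 = 160.02 cm.
Mifflin-St Jeor (female): BMR = 10(45.4545) + 6.25(160.02) − 5(29) − 161 = 454.5455 + 1000.125 − 145 − 161 = 1148.6705 kcal/day.
TEE = BMR × activity factor = 1148.6705 × 1.725 = 1981.4565 kcal/day.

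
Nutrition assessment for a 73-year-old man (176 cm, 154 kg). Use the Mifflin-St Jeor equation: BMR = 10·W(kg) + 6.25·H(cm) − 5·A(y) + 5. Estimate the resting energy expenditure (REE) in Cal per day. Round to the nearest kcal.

Mifflin-St Jeor (male): BMR = 10(154) + 6.25(176) − 5(73) + 5 = 1540 + 1100 − 365 + 5 = 2280 kcal/day.

2280 Cal per day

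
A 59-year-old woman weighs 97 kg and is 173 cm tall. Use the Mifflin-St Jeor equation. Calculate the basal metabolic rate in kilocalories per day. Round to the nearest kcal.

1595 kilocalories per day

Mifflin-St Jeor (female): BMR = 10(97) + 6.25(173) − 5(59) − 161 = 970 + 1081.25 − 295 − 161 = 1595.25 kcal/day.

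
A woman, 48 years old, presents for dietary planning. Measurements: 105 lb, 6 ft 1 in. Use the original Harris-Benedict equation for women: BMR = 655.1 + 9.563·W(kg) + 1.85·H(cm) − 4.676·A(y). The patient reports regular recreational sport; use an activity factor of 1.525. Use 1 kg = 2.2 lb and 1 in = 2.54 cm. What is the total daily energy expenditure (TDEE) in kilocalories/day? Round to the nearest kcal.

1876 kilocalories/day

Convert to metric: weight = 105 ÷ 2.2 = 47.7273 kg; height = (6×12 + 1) × 2.54 = 73 × 2.54 = 185.42 cm.
Harris-Benedict: BMR = 655.1 + 9.563(47.7273) + 1.85(185.42) − 4.676(48) = 1230.0949 kcal/day.
TEE = BMR × activity factor = 1230.0949 × 1.525 = 1875.8947 kcal/day.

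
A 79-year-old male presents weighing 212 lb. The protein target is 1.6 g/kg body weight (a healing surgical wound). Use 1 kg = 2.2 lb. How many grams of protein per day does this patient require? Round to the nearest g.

154 g/day

Weight in kg = 212 ÷ 2.2 = 96.3636 kg.
Protein = 1.6 g/kg × 96.3636 kg = 154.1818 g/day.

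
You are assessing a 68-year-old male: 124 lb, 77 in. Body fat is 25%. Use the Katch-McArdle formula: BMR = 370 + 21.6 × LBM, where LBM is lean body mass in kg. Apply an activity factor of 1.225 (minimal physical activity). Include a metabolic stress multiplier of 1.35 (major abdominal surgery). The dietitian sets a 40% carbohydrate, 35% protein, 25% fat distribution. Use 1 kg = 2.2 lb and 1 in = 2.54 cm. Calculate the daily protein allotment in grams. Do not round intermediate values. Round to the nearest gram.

186 g/day

Convert to metric: weight = 124 ÷ 2.2 = 56.3636 kg; height = 77 × 2.54 = 195.58 cm.
LBM = 56.3636 × (1 − 0.25) = 42.2727 kg. Katch-McArdle: BMR = 370 + 21.6 × 42.2727 = 1283.0909 kcal/day.
TEE = 1283.0909 × 1.225 = 1571.7864 kcal/day.
With stress factor 1.35: 1571.7864 × 1.35 = 2121.9116 kcal/day.
Protein energy = 35% × 2121.9116 = 742.6691 kcal.
Protein = 742.6691 ÷ 4 kcal/g = 185.6673 g.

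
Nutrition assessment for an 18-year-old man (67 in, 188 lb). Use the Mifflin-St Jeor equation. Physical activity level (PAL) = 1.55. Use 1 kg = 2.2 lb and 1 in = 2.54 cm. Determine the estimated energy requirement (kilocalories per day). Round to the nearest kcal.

2841 kilocalories per day

Convert to metric: weight = 188 ÷ 2.2 = 85.4545 kg; height = 67 × 2.54 = 170.18 cm.
Mifflin-St Jeor (male): BMR = 10(85.4545) + 6.25(170.18) − 5(18) + 5 = 854.5455 + 1063.625 − 90 + 5 = 1833.1705 kcal/day.
TEE = BMR × activity factor = 1833.1705 × 1.55 = 2841.4142 kcal/day.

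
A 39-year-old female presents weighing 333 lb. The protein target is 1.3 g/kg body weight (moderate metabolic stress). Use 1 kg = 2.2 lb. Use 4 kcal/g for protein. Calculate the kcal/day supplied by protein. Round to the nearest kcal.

787 kcal/day

Weight in kg = 333 ÷ 2.2 = 151.3636 kg.
Protein = 1.3 g/kg × 151.3636 kg = 196.7727 g/day.
Protein energy = 196.7727 g × 4 kcal/g = 787.0909 kcal/day.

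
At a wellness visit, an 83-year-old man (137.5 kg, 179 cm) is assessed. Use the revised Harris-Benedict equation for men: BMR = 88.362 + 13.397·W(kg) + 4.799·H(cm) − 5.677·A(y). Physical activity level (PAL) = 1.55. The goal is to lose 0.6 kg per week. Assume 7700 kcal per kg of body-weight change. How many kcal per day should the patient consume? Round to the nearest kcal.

Harris-Benedict: BMR = 88.362 + 13.397(137.5) + 4.799(179) − 5.677(83) = 2318.2795 kcal/day.
TEE = 2318.2795 × 1.55 = 3593.3332 kcal/day.
Required daily deficit = 0.6 × 7700 ÷ 7 = 660 kcal/day.
Target intake = 3593.3332 − 660 = 2933.3332 kcal/day.

2933 kcal per day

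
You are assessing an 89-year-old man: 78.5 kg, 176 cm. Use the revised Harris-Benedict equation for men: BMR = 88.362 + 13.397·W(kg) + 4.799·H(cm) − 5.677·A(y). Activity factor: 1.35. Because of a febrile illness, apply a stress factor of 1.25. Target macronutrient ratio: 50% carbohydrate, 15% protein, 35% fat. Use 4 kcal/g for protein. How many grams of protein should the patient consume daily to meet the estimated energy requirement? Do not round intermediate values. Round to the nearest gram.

94 g/day

Harris-Benedict: BMR = 88.362 + 13.397(78.5) + 4.799(176) − 5.677(89) = 1479.3975 kcal/day.
TEE = 1479.3975 × 1.35 = 1997.1866 kcal/day.
With stress factor 1.25: 1997.1866 × 1.25 = 2496.4833 kcal/day.
Protein energy = 15% × 2496.4833 = 374.4725 kcal.
Protein = 374.4725 ÷ 4 kcal/g = 93.6181 g.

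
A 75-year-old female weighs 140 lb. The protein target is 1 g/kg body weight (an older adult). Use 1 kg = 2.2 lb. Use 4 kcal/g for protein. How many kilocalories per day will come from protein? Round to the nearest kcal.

Weight in kg = 140 ÷ 2.2 = 63.6364 kg.
Protein = 1 g/kg × 63.6364 kg = 63.6364 g/day.
Protein energy = 63.6364 g × 4 kcal/g = 254.5455 kcal/day.

255 kcal/day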